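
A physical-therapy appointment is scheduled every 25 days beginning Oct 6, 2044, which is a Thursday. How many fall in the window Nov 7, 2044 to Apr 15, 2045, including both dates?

Occurrences land 25·i days after Oct 6, 2044 for i = 0, 1, 2, …
Nov 7, 2044 is 32 days after the start; 32 ÷ 25 = 1 remainder 7; since the remainder is 7, round up to i = 2. First occurrence in the window: #3 on Nov 25, 2044 (2×25 = 50 days in).
Apr 15, 2045 is 191 days after the start; 191 ÷ 25 = 7 remainder 16. Last occurrence in the window: #8 on Mar 30, 2045.
Occurrences #3 through #8: 6 in total.

6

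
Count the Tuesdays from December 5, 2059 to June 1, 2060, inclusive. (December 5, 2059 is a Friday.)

26

December 5, 2059 is a Friday; the first Tuesday on or after it is December 9, 2059 (4 days later).
From December 9, 2059 to June 1, 2060: 22 + 31 + 29 + 31 + 30 + 31 + 1 = 175 days (rest of December, January, February, March, April, May, June).
175 ÷ 7 = 25 full weeks with remainder 0, so 25 more Tuesdays after the first → 26.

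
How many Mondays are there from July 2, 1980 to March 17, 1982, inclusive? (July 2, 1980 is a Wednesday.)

89

July 2, 1980 is a Wednesday; the first Monday on or after it is July 7, 1980 (5 days later).
From July 7, 1980 to March 17, 1982: 177 + 365 + 76 = 618 days (rest of 1980, 1981, to March 17, 1982 in 1982).
618 ÷ 7 = 88 full weeks with remainder 2, so 88 more Mondays after the first → 89.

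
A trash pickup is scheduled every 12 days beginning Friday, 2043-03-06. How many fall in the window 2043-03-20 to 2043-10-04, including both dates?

16

Occurrences land 12·i days after 2043-03-06 for i = 0, 1, 2, …
2043-03-20 is 14 days after the start; 14 ÷ 12 = 1 remainder 2; since the remainder is 2, round up to i = 2. First occurrence in the window: #3 on 2043-03-30 (2×12 = 24 days in).
2043-10-04 is 212 days after the start; 212 ÷ 12 = 17 remainder 8. Last occurrence in the window: #18 on 2043-09-26.
Occurrences #3 through #18: 16 in total.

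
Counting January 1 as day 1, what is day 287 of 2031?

January has 31 days (287 − 31 = 256 remain).
February has 28 days (256 − 28 = 228 remain).
March has 31 days (228 − 31 = 197 remain).
April has 30 days (197 − 30 = 167 remain).
May has 31 days (167 − 31 = 136 remain).
June has 30 days (136 − 30 = 106 remain).
July has 31 days (106 − 31 = 75 remain).
August has 31 days (75 − 31 = 44 remain).
September has 30 days (44 − 30 = 14 remain).
14 into October → October 14.

October 14, 2031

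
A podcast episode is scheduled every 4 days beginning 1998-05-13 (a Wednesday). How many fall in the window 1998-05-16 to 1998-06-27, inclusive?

11

Occurrences land 4·i days after 1998-05-13 for i = 0, 1, 2, …
1998-05-16 is 3 days after the start; 3 ÷ 4 = 0 remainder 3; since the remainder is 3, round up to i = 1. First occurrence in the window: #2 on 1998-05-17 (1×4 = 4 days in).
1998-06-27 is 45 days after the start; 45 ÷ 4 = 11 remainder 1. Last occurrence in the window: #12 on 1998-06-26.
Occurrences #2 through #12: 11 in total.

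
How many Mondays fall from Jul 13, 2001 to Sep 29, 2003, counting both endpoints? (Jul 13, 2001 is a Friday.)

116

Jul 13, 2001 is a Friday; the first Monday on or after it is Jul 16, 2001 (3 days later).
From Jul 16, 2001 to Sep 29, 2003: 168 + 365 + 272 = 805 days (rest of 2001, 2002, to Sep 29, 2003 in 2003).
805 ÷ 7 = 115 full weeks with remainder 0, so 115 more Mondays after the first → 116.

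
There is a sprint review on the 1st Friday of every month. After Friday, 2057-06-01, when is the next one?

June 2057 starts on a Friday, so its 1st Friday is 2057-06-01.
That is not after 2057-06-01, so look at July 2057.
July 2057 starts on a Sunday, so its 1st Friday is 2057-07-06 (5 days in).

2057-07-06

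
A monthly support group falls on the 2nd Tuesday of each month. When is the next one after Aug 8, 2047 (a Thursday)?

Aug 2047 starts on a Thursday; its first Tuesday is the 6th, so the 2nd Tuesday is the 13th — Aug 13, 2047.
Aug 13, 2047 is after Aug 8, 2047, so that is the next one.

Aug 13, 2047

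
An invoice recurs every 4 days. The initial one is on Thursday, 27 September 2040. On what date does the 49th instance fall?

The 49th occurrence is 48 intervals after the first: 48 × 4 = 192 days after 27 September 2040.
September has 30 days — 3 days to the end of September leaves 189.
October has 31 days (158 left).
November has 30 days (128 left).
December has 31 days (97 left).
January has 31 days (66 left).
February has 28 days (38 left).
March has 31 days (7 left).
7 days into April → 7 April 2041.

7 April 2041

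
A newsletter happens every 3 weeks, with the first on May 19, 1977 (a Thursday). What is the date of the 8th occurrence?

The 8th occurrence is 7 intervals after the first: 7 × 21 = 147 days after May 19, 1977.
May has 31 days — 12 days to the end of May leaves 135.
Jun has 30 days (105 left).
Jul has 31 days (74 left).
Aug has 31 days (43 left).
Sep has 30 days (13 left).
13 days into Oct → Oct 13, 1977.

Oct 13, 1977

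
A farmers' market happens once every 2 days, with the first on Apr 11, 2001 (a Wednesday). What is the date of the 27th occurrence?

The 27th occurrence is 26 intervals after the first: 26 × 2 = 52 days after Apr 11, 2001.
Apr has 30 days — 19 days to the end of Apr leaves 33.
May has 31 days (2 left).
2 days into Jun → Jun 2, 2001.

Jun 2, 2001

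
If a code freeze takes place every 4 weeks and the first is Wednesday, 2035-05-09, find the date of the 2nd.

The 2nd occurrence is 1 interval after the first: 1 × 28 = 28 days after 2035-05-09.
May has 31 days — 22 days to the end of May leaves 6.
6 days into June → 2035-06-06.

2035-06-06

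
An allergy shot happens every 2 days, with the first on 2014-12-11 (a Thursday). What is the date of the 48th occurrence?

The 48th occurrence is 47 intervals after the first: 47 × 2 = 94 days after 2014-12-11.
December has 31 days — 20 days to the end of December leaves 74.
January has 31 days (43 left).
February has 28 days (15 left).
15 days into March → 2015-03-15.

2015-03-15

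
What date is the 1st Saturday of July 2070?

2070-07-05

The first Saturday of July 2070 is July 5.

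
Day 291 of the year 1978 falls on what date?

January has 31 days (291 − 31 = 260 remain).
February has 28 days (260 − 28 = 232 remain).
March has 31 days (232 − 31 = 201 remain).
April has 30 days (201 − 30 = 171 remain).
May has 31 days (171 − 31 = 140 remain).
June has 30 days (140 − 30 = 110 remain).
July has 31 days (110 − 31 = 79 remain).
August has 31 days (79 − 31 = 48 remain).
September has 30 days (48 − 30 = 18 remain).
18 into October → October 18.

1978-10-18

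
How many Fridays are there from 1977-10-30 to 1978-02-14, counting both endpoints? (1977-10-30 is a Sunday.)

1977-10-30 is a Sunday; the first Friday on or after it is 1977-11-04 (5 days later).
From 1977-11-04 to 1978-02-14: 26 + 31 + 31 + 14 = 102 days (rest of November, December, January, February).
102 ÷ 7 = 14 full weeks with remainder 4, so 14 more Fridays after the first → 15.

15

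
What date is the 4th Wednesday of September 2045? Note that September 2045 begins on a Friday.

2045-09-27

September 2045 begins on a Friday, so the first Wednesday is September 6 (5 days later).
The 4th Wednesday is 3 weeks later: 6 + 21 = 27.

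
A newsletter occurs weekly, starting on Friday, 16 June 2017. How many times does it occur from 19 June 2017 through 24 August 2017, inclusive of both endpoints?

Occurrences land 7·i days after 16 June 2017 for i = 0, 1, 2, …
19 June 2017 is 3 days after the start; 3 ÷ 7 = 0 remainder 3; since the remainder is 3, round up to i = 1. First occurrence in the window: #2 on 23 June 2017 (1×7 = 7 days in).
24 August 2017 is 69 days after the start; 69 ÷ 7 = 9 remainder 6. Last occurrence in the window: #10 on 18 August 2017.
Occurrences #2 through #10: 9 in total.

9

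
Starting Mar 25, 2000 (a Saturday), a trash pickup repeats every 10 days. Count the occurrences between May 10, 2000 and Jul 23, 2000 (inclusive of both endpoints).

Occurrences land 10·i days after Mar 25, 2000 for i = 0, 1, 2, …
May 10, 2000 is 46 days after the start; 46 ÷ 10 = 4 remainder 6; since the remainder is 6, round up to i = 5. First occurrence in the window: #6 on May 14, 2000 (5×10 = 50 days in).
Jul 23, 2000 is 120 days after the start; 120 ÷ 10 = 12 remainder 0. Last occurrence in the window: #13 on Jul 23, 2000.
Occurrences #6 through #13: 8 in total.

8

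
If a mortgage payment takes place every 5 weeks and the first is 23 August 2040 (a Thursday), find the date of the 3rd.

1 November 2040

The 3rd occurrence is 2 intervals after the first: 2 × 35 = 70 days after 23 August 2040.
August has 31 days — 8 days to the end of August leaves 62.
September has 30 days (32 left).
October has 31 days (1 left).
1 day into November → 1 November 2040.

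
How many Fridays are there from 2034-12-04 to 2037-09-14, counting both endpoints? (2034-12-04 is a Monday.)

145

2034-12-04 is a Monday; the first Friday on or after it is 2034-12-08 (4 days later).
From 2034-12-08 to 2037-09-14: 23 + 365 + 366 + 257 = 1011 days (rest of 2034, 2035, 2036, to 2037-09-14 in 2037).
1011 ÷ 7 = 144 full weeks with remainder 3, so 144 more Fridays after the first → 145.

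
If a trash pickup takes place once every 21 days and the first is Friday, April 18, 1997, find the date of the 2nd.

May 9, 1997

The 2nd occurrence is 1 interval after the first: 1 × 21 = 21 days after April 18, 1997.
April has 30 days — 12 days to the end of April leaves 9.
9 days into May → May 9, 1997.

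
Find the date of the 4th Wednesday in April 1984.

1984-04-25

April 1984 begins on a Sunday, so the first Wednesday is April 4 (3 days later).
The 4th Wednesday is 3 weeks later: 4 + 21 = 25.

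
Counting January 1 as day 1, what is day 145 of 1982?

January has 31 days (145 − 31 = 114 remain).
February has 28 days (114 − 28 = 86 remain).
March has 31 days (86 − 31 = 55 remain).
April has 30 days (55 − 30 = 25 remain).
25 into May → May 25.

May 25, 1982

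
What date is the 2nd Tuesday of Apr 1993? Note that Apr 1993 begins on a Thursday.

Apr 1993 begins on a Thursday, so the first Tuesday is Apr 6 (5 days later).
The 2nd Tuesday is 1 weeks later: 6 + 7 = 13.

Apr 13, 1993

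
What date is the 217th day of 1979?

August 5, 1979

January has 31 days (217 − 31 = 186 remain).
February has 28 days (186 − 28 = 158 remain).
March has 31 days (158 − 31 = 127 remain).
April has 30 days (127 − 30 = 97 remain).
May has 31 days (97 − 31 = 66 remain).
June has 30 days (66 − 30 = 36 remain).
July has 31 days (36 − 31 = 5 remain).
5 into August → August 5.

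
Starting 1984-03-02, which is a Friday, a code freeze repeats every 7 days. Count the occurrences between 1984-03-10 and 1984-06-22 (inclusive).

15

Occurrences land 7·i days after 1984-03-02 for i = 0, 1, 2, …
1984-03-10 is 8 days after the start; 8 ÷ 7 = 1 remainder 1; since the remainder is 1, round up to i = 2. First occurrence in the window: #3 on 1984-03-16 (2×7 = 14 days in).
1984-06-22 is 112 days after the start; 112 ÷ 7 = 16 remainder 0. Last occurrence in the window: #17 on 1984-06-22.
Occurrences #3 through #17: 15 in total.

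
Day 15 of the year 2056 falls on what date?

15 into Jan → Jan 15.

Jan 15, 2056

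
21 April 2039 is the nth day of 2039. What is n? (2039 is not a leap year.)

111

Days in months before April: 31 + 28 + 31 = 90.
Plus 21 days into April → day 111.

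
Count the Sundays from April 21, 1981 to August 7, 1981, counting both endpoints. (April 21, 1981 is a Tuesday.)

April 21, 1981 is a Tuesday; the first Sunday on or after it is April 26, 1981 (5 days later).
From April 26, 1981 to August 7, 1981: 4 + 31 + 30 + 31 + 7 = 103 days (rest of April, May, June, July, August).
103 ÷ 7 = 14 full weeks with remainder 5, so 14 more Sundays after the first → 15.

15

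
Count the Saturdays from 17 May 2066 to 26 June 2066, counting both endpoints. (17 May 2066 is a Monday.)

17 May 2066 is a Monday; the first Saturday on or after it is 22 May 2066 (5 days later).
From 22 May 2066 to 26 June 2066: 9 + 26 = 35 days (rest of May, June).
35 ÷ 7 = 5 full weeks with remainder 0, so 5 more Saturdays after the first → 6.

6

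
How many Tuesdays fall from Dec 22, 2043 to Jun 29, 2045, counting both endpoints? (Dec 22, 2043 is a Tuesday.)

Dec 22, 2043 is a Tuesday; the first Tuesday on or after it is Dec 22, 2043.
From Dec 22, 2043 to Jun 29, 2045: 9 + 366 + 180 = 555 days (rest of 2043, 2044, to Jun 29, 2045 in 2045).
555 ÷ 7 = 79 full weeks with remainder 2, so 79 more Tuesdays after the first → 80.

80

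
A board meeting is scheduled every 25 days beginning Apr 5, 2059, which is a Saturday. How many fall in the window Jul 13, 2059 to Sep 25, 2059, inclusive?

3

Occurrences land 25·i days after Apr 5, 2059 for i = 0, 1, 2, …
Jul 13, 2059 is 99 days after the start; 99 ÷ 25 = 3 remainder 24; since the remainder is 24, round up to i = 4. First occurrence in the window: #5 on Jul 14, 2059 (4×25 = 100 days in).
Sep 25, 2059 is 173 days after the start; 173 ÷ 25 = 6 remainder 23. Last occurrence in the window: #7 on Sep 2, 2059.
Occurrences #5 through #7: 3 in total.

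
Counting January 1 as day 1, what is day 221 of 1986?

Aug 9, 1986

Jan has 31 days (221 − 31 = 190 remain).
Feb has 28 days (190 − 28 = 162 remain).
Mar has 31 days (162 − 31 = 131 remain).
Apr has 30 days (131 − 30 = 101 remain).
May has 31 days (101 − 31 = 70 remain).
Jun has 30 days (70 − 30 = 40 remain).
Jul has 31 days (40 − 31 = 9 remain).
9 into Aug → Aug 9.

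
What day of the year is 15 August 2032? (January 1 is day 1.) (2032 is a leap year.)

Days in months before August: 31 + 29 + 31 + 30 + 31 + 30 + 31 = 213.
Plus 15 days into August → day 228.

228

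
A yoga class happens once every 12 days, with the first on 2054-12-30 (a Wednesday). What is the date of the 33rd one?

2056-01-18

The 33rd occurrence is 32 intervals after the first: 32 × 12 = 384 days after 2054-12-30.
December has 31 days — 1 day to the end of December leaves 383.
January has 31 days (352 left).
February has 28 days (324 left).
March has 31 days (293 left).
April has 30 days (263 left).
May has 31 days (232 left).
June has 30 days (202 left).
July has 31 days (171 left).
August has 31 days (140 left).
September has 30 days (110 left).
October has 31 days (79 left).
November has 30 days (49 left).
December has 31 days (18 left).
18 days into January → 2056-01-18.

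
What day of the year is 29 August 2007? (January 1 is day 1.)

241

Days in months before August: 31 + 28 + 31 + 30 + 31 + 30 + 31 = 212.
Plus 29 days into August → day 241.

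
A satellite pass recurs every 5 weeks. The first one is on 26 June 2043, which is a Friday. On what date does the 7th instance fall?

22 January 2044

The 7th occurrence is 6 intervals after the first: 6 × 35 = 210 days after 26 June 2043.
June has 30 days — 4 days to the end of June leaves 206.
July has 31 days (175 left).
August has 31 days (144 left).
September has 30 days (114 left).
October has 31 days (83 left).
November has 30 days (53 left).
December has 31 days (22 left).
22 days into January → 22 January 2044.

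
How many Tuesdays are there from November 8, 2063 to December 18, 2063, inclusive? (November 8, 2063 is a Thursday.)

6

November 8, 2063 is a Thursday; the first Tuesday on or after it is November 13, 2063 (5 days later).
From November 13, 2063 to December 18, 2063: 17 + 18 = 35 days (rest of November, December).
35 ÷ 7 = 5 full weeks with remainder 0, so 5 more Tuesdays after the first → 6.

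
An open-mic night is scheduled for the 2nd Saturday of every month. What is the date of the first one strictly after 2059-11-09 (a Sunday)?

November 2059 starts on a Saturday; its first Saturday is the 1st, so the 2nd Saturday is the 8th — 2059-11-08.
That is not after 2059-11-09, so look at December 2059.
December 2059 starts on a Monday; its first Saturday is the 6th, so the 2nd Saturday is the 13th — 2059-12-13.

2059-12-13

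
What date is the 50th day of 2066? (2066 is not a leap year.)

2066-02-19

January has 31 days (50 − 31 = 19 remain).
19 into February → February 19.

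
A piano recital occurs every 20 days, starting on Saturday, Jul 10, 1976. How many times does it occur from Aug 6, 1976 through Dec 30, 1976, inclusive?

Occurrences land 20·i days after Jul 10, 1976 for i = 0, 1, 2, …
Aug 6, 1976 is 27 days after the start; 27 ÷ 20 = 1 remainder 7; since the remainder is 7, round up to i = 2. First occurrence in the window: #3 on Aug 19, 1976 (2×20 = 40 days in).
Dec 30, 1976 is 173 days after the start; 173 ÷ 20 = 8 remainder 13. Last occurrence in the window: #9 on Dec 17, 1976.
Occurrences #3 through #9: 7 in total.

7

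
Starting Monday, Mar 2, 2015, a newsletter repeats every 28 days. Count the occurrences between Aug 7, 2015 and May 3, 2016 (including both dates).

10

Occurrences land 28·i days after Mar 2, 2015 for i = 0, 1, 2, …
Aug 7, 2015 is 158 days after the start; 158 ÷ 28 = 5 remainder 18; since the remainder is 18, round up to i = 6. First occurrence in the window: #7 on Aug 17, 2015 (6×28 = 168 days in).
May 3, 2016 is 428 days after the start; 428 ÷ 28 = 15 remainder 8. Last occurrence in the window: #16 on Apr 25, 2016.
Occurrences #7 through #16: 10 in total.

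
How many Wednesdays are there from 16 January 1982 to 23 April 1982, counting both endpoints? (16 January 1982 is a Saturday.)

14

16 January 1982 is a Saturday; the first Wednesday on or after it is 20 January 1982 (4 days later).
From 20 January 1982 to 23 April 1982: 11 + 28 + 31 + 23 = 93 days (rest of January, February, March, April).
93 ÷ 7 = 13 full weeks with remainder 2, so 13 more Wednesdays after the first → 14.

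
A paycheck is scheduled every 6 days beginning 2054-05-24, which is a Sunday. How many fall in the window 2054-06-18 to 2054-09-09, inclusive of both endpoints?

Occurrences land 6·i days after 2054-05-24 for i = 0, 1, 2, …
2054-06-18 is 25 days after the start; 25 ÷ 6 = 4 remainder 1; since the remainder is 1, round up to i = 5. First occurrence in the window: #6 on 2054-06-23 (5×6 = 30 days in).
2054-09-09 is 108 days after the start; 108 ÷ 6 = 18 remainder 0. Last occurrence in the window: #19 on 2054-09-09.
Occurrences #6 through #19: 14 in total.

14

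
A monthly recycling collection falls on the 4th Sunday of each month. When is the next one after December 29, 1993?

January 23, 1994

December 1993 starts on a Wednesday; its first Sunday is the 5th, so the 4th Sunday is the 26th — December 26, 1993.
That is not after December 29, 1993, so look at January 1994.
January 1994 starts on a Saturday; its first Sunday is the 2nd, so the 4th Sunday is the 23rd — January 23, 1994.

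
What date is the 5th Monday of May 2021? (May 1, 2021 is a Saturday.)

May 2021 begins on a Saturday, so the first Monday is May 3 (2 days later).
The 5th Monday is 4 weeks later: 3 + 28 = 31.

31 May 2021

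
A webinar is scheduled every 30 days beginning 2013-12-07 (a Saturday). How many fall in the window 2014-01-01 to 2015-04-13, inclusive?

16

Occurrences land 30·i days after 2013-12-07 for i = 0, 1, 2, …
2014-01-01 is 25 days after the start; 25 ÷ 30 = 0 remainder 25; since the remainder is 25, round up to i = 1. First occurrence in the window: #2 on 2014-01-06 (1×30 = 30 days in).
2015-04-13 is 492 days after the start; 492 ÷ 30 = 16 remainder 12. Last occurrence in the window: #17 on 2015-04-01.
Occurrences #2 through #17: 16 in total.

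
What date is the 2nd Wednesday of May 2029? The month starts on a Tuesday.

9 May 2029

May 2029 begins on a Tuesday, so the first Wednesday is May 2 (1 day later).
The 2nd Wednesday is 1 weeks later: 2 + 7 = 9.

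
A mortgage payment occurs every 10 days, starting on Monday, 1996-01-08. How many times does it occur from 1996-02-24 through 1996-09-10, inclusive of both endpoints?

20

Occurrences land 10·i days after 1996-01-08 for i = 0, 1, 2, …
1996-02-24 is 47 days after the start; 47 ÷ 10 = 4 remainder 7; since the remainder is 7, round up to i = 5. First occurrence in the window: #6 on 1996-02-27 (5×10 = 50 days in).
1996-09-10 is 246 days after the start; 246 ÷ 10 = 24 remainder 6. Last occurrence in the window: #25 on 1996-09-04.
Occurrences #6 through #25: 20 in total.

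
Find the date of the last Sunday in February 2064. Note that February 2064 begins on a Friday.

February 2064 begins on a Friday, so the first Sunday is February 3 (2 days later).
February 2064 has 29 days. Adding weeks: 3, 10, 17, 24 — the last one ≤ 29 is the 24th.

February 24, 2064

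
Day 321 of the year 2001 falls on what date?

Nov 17, 2001

Jan has 31 days (321 − 31 = 290 remain).
Feb has 28 days (290 − 28 = 262 remain).
Mar has 31 days (262 − 31 = 231 remain).
Apr has 30 days (231 − 30 = 201 remain).
May has 31 days (201 − 31 = 170 remain).
Jun has 30 days (170 − 30 = 140 remain).
Jul has 31 days (140 − 31 = 109 remain).
Aug has 31 days (109 − 31 = 78 remain).
Sep has 30 days (78 − 30 = 48 remain).
Oct has 31 days (48 − 31 = 17 remain).
17 into Nov → Nov 17.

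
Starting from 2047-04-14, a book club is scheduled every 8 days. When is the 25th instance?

The 25th occurrence is 24 intervals after the first: 24 × 8 = 192 days after 2047-04-14.
April has 30 days — 16 days to the end of April leaves 176.
May has 31 days (145 left).
June has 30 days (115 left).
July has 31 days (84 left).
August has 31 days (53 left).
September has 30 days (23 left).
23 days into October → 2047-10-23.

2047-10-23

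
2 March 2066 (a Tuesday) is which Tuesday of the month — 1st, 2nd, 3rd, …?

Day 2 falls in week ⌈2/7⌉ of the month.
Days 1–7 hold the 1st Tuesday, 8–14 the 2nd, 15–21 the 3rd, 22–28 the 4th, 29–31 the 5th.
2 is in the range for the 1st.

1st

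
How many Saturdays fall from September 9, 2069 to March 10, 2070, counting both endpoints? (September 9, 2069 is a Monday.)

September 9, 2069 is a Monday; the first Saturday on or after it is September 14, 2069 (5 days later).
From September 14, 2069 to March 10, 2070: 16 + 31 + 30 + 31 + 31 + 28 + 10 = 177 days (rest of September, October, November, December, January, February, March).
177 ÷ 7 = 25 full weeks with remainder 2, so 25 more Saturdays after the first → 26.

26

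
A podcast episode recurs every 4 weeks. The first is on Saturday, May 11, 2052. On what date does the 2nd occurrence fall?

June 8, 2052

The 2nd occurrence is 1 interval after the first: 1 × 28 = 28 days after May 11, 2052.
May has 31 days — 20 days to the end of May leaves 8.
8 days into June → June 8, 2052.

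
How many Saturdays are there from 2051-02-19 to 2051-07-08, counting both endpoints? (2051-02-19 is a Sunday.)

20

2051-02-19 is a Sunday; the first Saturday on or after it is 2051-02-25 (6 days later).
From 2051-02-25 to 2051-07-08: 3 + 31 + 30 + 31 + 30 + 8 = 133 days (rest of February, March, April, May, June, July).
133 ÷ 7 = 19 full weeks with remainder 0, so 19 more Saturdays after the first → 20.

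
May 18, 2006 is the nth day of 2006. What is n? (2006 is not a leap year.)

Days in months before May: 31 + 28 + 31 + 30 = 120.
Plus 18 days into May → day 138.

138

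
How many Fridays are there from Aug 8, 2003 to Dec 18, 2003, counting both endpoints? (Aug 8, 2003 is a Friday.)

19

Aug 8, 2003 is a Friday; the first Friday on or after it is Aug 8, 2003.
From Aug 8, 2003 to Dec 18, 2003: 23 + 30 + 31 + 30 + 18 = 132 days (rest of Aug, Sep, Oct, Nov, Dec).
132 ÷ 7 = 18 full weeks with remainder 6, so 18 more Fridays after the first → 19.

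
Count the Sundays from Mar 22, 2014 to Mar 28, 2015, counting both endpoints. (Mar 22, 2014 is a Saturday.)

53

Mar 22, 2014 is a Saturday; the first Sunday on or after it is Mar 23, 2014 (1 day later).
From Mar 23, 2014 to Mar 28, 2015: 283 + 87 = 370 days (rest of 2014, to Mar 28, 2015 in 2015).
370 ÷ 7 = 52 full weeks with remainder 6, so 52 more Sundays after the first → 53.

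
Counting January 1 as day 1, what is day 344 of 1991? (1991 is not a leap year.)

January has 31 days (344 − 31 = 313 remain).
February has 28 days (313 − 28 = 285 remain).
March has 31 days (285 − 31 = 254 remain).
April has 30 days (254 − 30 = 224 remain).
May has 31 days (224 − 31 = 193 remain).
June has 30 days (193 − 30 = 163 remain).
July has 31 days (163 − 31 = 132 remain).
August has 31 days (132 − 31 = 101 remain).
September has 30 days (101 − 30 = 71 remain).
October has 31 days (71 − 31 = 40 remain).
November has 30 days (40 − 30 = 10 remain).
10 into December → December 10.

1991-12-10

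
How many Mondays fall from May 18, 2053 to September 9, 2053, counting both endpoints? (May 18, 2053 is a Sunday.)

17

May 18, 2053 is a Sunday; the first Monday on or after it is May 19, 2053 (1 day later).
From May 19, 2053 to September 9, 2053: 12 + 30 + 31 + 31 + 9 = 113 days (rest of May, June, July, August, September).
113 ÷ 7 = 16 full weeks with remainder 1, so 16 more Mondays after the first → 17.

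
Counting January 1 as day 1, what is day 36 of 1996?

January has 31 days (36 − 31 = 5 remain).
5 into February → February 5.

February 5, 1996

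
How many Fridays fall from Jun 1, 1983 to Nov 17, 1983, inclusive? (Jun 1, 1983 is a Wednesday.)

24

Jun 1, 1983 is a Wednesday; the first Friday on or after it is Jun 3, 1983 (2 days later).
From Jun 3, 1983 to Nov 17, 1983: 27 + 31 + 31 + 30 + 31 + 17 = 167 days (rest of Jun, Jul, Aug, Sep, Oct, Nov).
167 ÷ 7 = 23 full weeks with remainder 6, so 23 more Fridays after the first → 24.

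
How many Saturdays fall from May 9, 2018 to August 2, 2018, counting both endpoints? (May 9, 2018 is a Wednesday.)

12

May 9, 2018 is a Wednesday; the first Saturday on or after it is May 12, 2018 (3 days later).
From May 12, 2018 to August 2, 2018: 19 + 30 + 31 + 2 = 82 days (rest of May, June, July, August).
82 ÷ 7 = 11 full weeks with remainder 5, so 11 more Saturdays after the first → 12.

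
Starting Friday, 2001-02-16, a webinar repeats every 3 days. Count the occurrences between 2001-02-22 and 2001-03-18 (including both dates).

Occurrences land 3·i days after 2001-02-16 for i = 0, 1, 2, …
2001-02-22 is 6 days after the start; 6 ÷ 3 = 2 remainder 0. First occurrence in the window: #3 on 2001-02-22 (2×3 = 6 days in).
2001-03-18 is 30 days after the start; 30 ÷ 3 = 10 remainder 0. Last occurrence in the window: #11 on 2001-03-18.
Occurrences #3 through #11: 9 in total.

9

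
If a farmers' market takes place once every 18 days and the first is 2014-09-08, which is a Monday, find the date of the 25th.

2015-11-14

The 25th occurrence is 24 intervals after the first: 24 × 18 = 432 days after 2014-09-08.
September has 30 days — 22 days to the end of September leaves 410.
From end of September to end of 2014 is 92 days (318 left).
January has 31 days (287 left).
February has 28 days (259 left).
March has 31 days (228 left).
April has 30 days (198 left).
May has 31 days (167 left).
June has 30 days (137 left).
July has 31 days (106 left).
August has 31 days (75 left).
September has 30 days (45 left).
October has 31 days (14 left).
14 days into November → 2015-11-14.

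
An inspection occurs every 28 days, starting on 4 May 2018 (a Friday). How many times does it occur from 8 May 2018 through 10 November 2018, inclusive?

Occurrences land 28·i days after 4 May 2018 for i = 0, 1, 2, …
8 May 2018 is 4 days after the start; 4 ÷ 28 = 0 remainder 4; since the remainder is 4, round up to i = 1. First occurrence in the window: #2 on 1 June 2018 (1×28 = 28 days in).
10 November 2018 is 190 days after the start; 190 ÷ 28 = 6 remainder 22. Last occurrence in the window: #7 on 19 October 2018.
Occurrences #2 through #7: 6 in total.

6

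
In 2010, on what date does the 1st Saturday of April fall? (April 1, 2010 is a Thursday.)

3 April 2010

April 2010 begins on a Thursday, so the first Saturday is April 3 (2 days later).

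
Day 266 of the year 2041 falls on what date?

January has 31 days (266 − 31 = 235 remain).
February has 28 days (235 − 28 = 207 remain).
March has 31 days (207 − 31 = 176 remain).
April has 30 days (176 − 30 = 146 remain).
May has 31 days (146 − 31 = 115 remain).
June has 30 days (115 − 30 = 85 remain).
July has 31 days (85 − 31 = 54 remain).
August has 31 days (54 − 31 = 23 remain).
23 into September → September 23.

2041-09-23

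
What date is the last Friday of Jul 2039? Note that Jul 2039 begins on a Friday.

Jul 2039 begins on a Friday, so the first Friday is Jul 1.
Jul 2039 has 31 days. Adding weeks: 1, 8, 15, 22, 29 — the last one ≤ 31 is the 29th.

Jul 29, 2039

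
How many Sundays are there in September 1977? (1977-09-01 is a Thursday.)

1977-09-01 is a Thursday; the first Sunday on or after it is 1977-09-04 (3 days later).
From 1977-09-04 to 1977-09-30 is 30 − 4 = 26 days.
26 ÷ 7 = 3 full weeks with remainder 5, so 3 more Sundays after the first → 4.

4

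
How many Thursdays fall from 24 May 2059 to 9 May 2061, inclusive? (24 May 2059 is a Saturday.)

24 May 2059 is a Saturday; the first Thursday on or after it is 29 May 2059 (5 days later).
From 29 May 2059 to 9 May 2061: 216 + 366 + 129 = 711 days (rest of 2059, 2060, to 9 May 2061 in 2061).
711 ÷ 7 = 101 full weeks with remainder 4, so 101 more Thursdays after the first → 102.

102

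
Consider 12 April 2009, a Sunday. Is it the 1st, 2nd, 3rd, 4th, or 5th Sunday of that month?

2nd

Day 12 falls in week ⌈12/7⌉ of the month.
Days 1–7 hold the 1st Sunday, 8–14 the 2nd, 15–21 the 3rd, 22–28 the 4th, 29–31 the 5th.
12 is in the range for the 2nd.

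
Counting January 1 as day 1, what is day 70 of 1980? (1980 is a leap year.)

January has 31 days (70 − 31 = 39 remain).
February has 29 days (39 − 29 = 10 remain).
10 into March → March 10.

10 March 1980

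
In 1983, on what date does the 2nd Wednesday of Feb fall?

Feb 9, 1983

Feb 1983 begins on a Tuesday, so the first Wednesday is Feb 2 (1 day later).
The 2nd Wednesday is 1 weeks later: 2 + 7 = 9.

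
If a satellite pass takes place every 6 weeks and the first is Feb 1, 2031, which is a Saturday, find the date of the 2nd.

The 2nd occurrence is 1 interval after the first: 1 × 42 = 42 days after Feb 1, 2031.
Feb has 28 days — 27 days to the end of Feb leaves 15.
15 days into Mar → Mar 15, 2031.

Mar 15, 2031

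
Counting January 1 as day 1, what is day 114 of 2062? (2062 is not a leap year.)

January has 31 days (114 − 31 = 83 remain).
February has 28 days (83 − 28 = 55 remain).
March has 31 days (55 − 31 = 24 remain).
24 into April → April 24.

April 24, 2062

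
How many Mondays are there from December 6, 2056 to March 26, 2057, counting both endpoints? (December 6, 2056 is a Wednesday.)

16

December 6, 2056 is a Wednesday; the first Monday on or after it is December 11, 2056 (5 days later).
From December 11, 2056 to March 26, 2057: 20 + 31 + 28 + 26 = 105 days (rest of December, January, February, March).
105 ÷ 7 = 15 full weeks with remainder 0, so 15 more Mondays after the first → 16.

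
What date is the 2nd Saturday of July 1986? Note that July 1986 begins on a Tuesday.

July 1986 begins on a Tuesday, so the first Saturday is July 5 (4 days later).
The 2nd Saturday is 1 weeks later: 5 + 7 = 12.

July 12, 1986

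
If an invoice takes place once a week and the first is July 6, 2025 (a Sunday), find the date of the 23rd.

December 7, 2025

The 23rd occurrence is 22 intervals after the first: 22 × 7 = 154 days after July 6, 2025.
July has 31 days — 25 days to the end of July leaves 129.
August has 31 days (98 left).
September has 30 days (68 left).
October has 31 days (37 left).
November has 30 days (7 left).
7 days into December → December 7, 2025.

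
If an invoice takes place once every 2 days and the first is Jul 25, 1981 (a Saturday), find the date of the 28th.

The 28th occurrence is 27 intervals after the first: 27 × 2 = 54 days after Jul 25, 1981.
Jul has 31 days — 6 days to the end of Jul leaves 48.
Aug has 31 days (17 left).
17 days into Sep → Sep 17, 1981.

Sep 17, 1981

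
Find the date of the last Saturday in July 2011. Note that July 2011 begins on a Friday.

2011-07-30

July 2011 begins on a Friday, so the first Saturday is July 2 (1 day later).
July 2011 has 31 days. Adding weeks: 2, 9, 16, 23, 30 — the last one ≤ 31 is the 30th.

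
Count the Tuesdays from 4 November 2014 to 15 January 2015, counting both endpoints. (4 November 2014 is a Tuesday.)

4 November 2014 is a Tuesday; the first Tuesday on or after it is 4 November 2014.
From 4 November 2014 to 15 January 2015: 26 + 31 + 15 = 72 days (rest of November, December, January).
72 ÷ 7 = 10 full weeks with remainder 2, so 10 more Tuesdays after the first → 11.

11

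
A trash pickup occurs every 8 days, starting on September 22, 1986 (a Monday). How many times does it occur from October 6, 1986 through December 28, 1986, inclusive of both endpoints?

Occurrences land 8·i days after September 22, 1986 for i = 0, 1, 2, …
October 6, 1986 is 14 days after the start; 14 ÷ 8 = 1 remainder 6; since the remainder is 6, round up to i = 2. First occurrence in the window: #3 on October 8, 1986 (2×8 = 16 days in).
December 28, 1986 is 97 days after the start; 97 ÷ 8 = 12 remainder 1. Last occurrence in the window: #13 on December 27, 1986.
Occurrences #3 through #13: 11 in total.

11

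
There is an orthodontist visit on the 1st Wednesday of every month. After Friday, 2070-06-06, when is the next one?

2070-07-02

June 2070 starts on a Sunday, so its 1st Wednesday is 2070-06-04 (3 days in).
That is not after 2070-06-06, so look at July 2070.
July 2070 starts on a Tuesday, so its 1st Wednesday is 2070-07-02 (1 day in).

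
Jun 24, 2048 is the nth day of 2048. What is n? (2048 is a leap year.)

Days in months before Jun: 31 + 29 + 31 + 30 + 31 = 152.
Plus 24 days into Jun → day 176.

176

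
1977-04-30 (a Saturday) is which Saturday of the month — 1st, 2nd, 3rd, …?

Day 30 falls in week ⌈30/7⌉ of the month.
Days 1–7 hold the 1st Saturday, 8–14 the 2nd, 15–21 the 3rd, 22–28 the 4th, 29–31 the 5th.
30 is in the range for the 5th.

5th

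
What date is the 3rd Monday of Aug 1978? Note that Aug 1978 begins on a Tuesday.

Aug 21, 1978

Aug 1978 begins on a Tuesday, so the first Monday is Aug 7 (6 days later).
The 3rd Monday is 2 weeks later: 7 + 14 = 21.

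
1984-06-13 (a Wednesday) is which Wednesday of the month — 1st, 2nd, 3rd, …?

Day 13 falls in week ⌈13/7⌉ of the month.
Days 1–7 hold the 1st Wednesday, 8–14 the 2nd, 15–21 the 3rd, 22–28 the 4th, 29–31 the 5th.
13 is in the range for the 2nd.

2nd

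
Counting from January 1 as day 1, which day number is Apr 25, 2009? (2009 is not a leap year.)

115

Days in months before Apr: 31 + 28 + 31 = 90.
Plus 25 days into Apr → day 115.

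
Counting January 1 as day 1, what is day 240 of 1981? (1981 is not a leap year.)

Aug 28, 1981

Jan has 31 days (240 − 31 = 209 remain).
Feb has 28 days (209 − 28 = 181 remain).
Mar has 31 days (181 − 31 = 150 remain).
Apr has 30 days (150 − 30 = 120 remain).
May has 31 days (120 − 31 = 89 remain).
Jun has 30 days (89 − 30 = 59 remain).
Jul has 31 days (59 − 31 = 28 remain).
28 into Aug → Aug 28.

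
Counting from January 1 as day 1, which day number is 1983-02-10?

Days in months before February: 31 = 31.
Plus 10 days into February → day 41.

41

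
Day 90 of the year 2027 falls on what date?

March 31, 2027

January has 31 days (90 − 31 = 59 remain).
February has 28 days (59 − 28 = 31 remain).
31 into March → March 31.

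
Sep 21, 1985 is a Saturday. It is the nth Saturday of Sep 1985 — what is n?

Day 21 falls in week ⌈21/7⌉ of the month.
Days 1–7 hold the 1st Saturday, 8–14 the 2nd, 15–21 the 3rd, 22–28 the 4th, 29–31 the 5th.
21 is in the range for the 3rd.

3rd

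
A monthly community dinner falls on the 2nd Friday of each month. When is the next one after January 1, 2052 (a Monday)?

January 12, 2052

January 2052 starts on a Monday; its first Friday is the 5th, so the 2nd Friday is the 12th — January 12, 2052.
January 12, 2052 is after January 1, 2052, so that is the next one.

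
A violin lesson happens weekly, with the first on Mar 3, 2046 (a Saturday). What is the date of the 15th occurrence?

The 15th occurrence is 14 intervals after the first: 14 × 7 = 98 days after Mar 3, 2046.
Mar has 31 days — 28 days to the end of Mar leaves 70.
Apr has 30 days (40 left).
May has 31 days (9 left).
9 days into Jun → Jun 9, 2046.

Jun 9, 2046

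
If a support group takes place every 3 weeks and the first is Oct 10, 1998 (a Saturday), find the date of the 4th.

Dec 12, 1998

The 4th occurrence is 3 intervals after the first: 3 × 21 = 63 days after Oct 10, 1998.
Oct has 31 days — 21 days to the end of Oct leaves 42.
Nov has 30 days (12 left).
12 days into Dec → Dec 12, 1998.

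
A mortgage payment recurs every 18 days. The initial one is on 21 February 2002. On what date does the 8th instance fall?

27 June 2002

The 8th occurrence is 7 intervals after the first: 7 × 18 = 126 days after 21 February 2002.
February has 28 days — 7 days to the end of February leaves 119.
March has 31 days (88 left).
April has 30 days (58 left).
May has 31 days (27 left).
27 days into June → 27 June 2002.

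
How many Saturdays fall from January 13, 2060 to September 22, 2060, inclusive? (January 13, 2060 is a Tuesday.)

January 13, 2060 is a Tuesday; the first Saturday on or after it is January 17, 2060 (4 days later).
From January 17, 2060 to September 22, 2060: 14 + 29 + 31 + 30 + 31 + 30 + 31 + 31 + 22 = 249 days (rest of January, February, March, April, May, June, July, August, September).
249 ÷ 7 = 35 full weeks with remainder 4, so 35 more Saturdays after the first → 36.

36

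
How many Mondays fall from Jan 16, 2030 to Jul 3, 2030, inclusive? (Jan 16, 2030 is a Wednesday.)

Jan 16, 2030 is a Wednesday; the first Monday on or after it is Jan 21, 2030 (5 days later).
From Jan 21, 2030 to Jul 3, 2030: 10 + 28 + 31 + 30 + 31 + 30 + 3 = 163 days (rest of Jan, Feb, Mar, Apr, May, Jun, Jul).
163 ÷ 7 = 23 full weeks with remainder 2, so 23 more Mondays after the first → 24.

24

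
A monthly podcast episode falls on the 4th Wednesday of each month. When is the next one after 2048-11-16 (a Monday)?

2048-11-25

November 2048 starts on a Sunday; its first Wednesday is the 4th, so the 4th Wednesday is the 25th — 2048-11-25.
2048-11-25 is after 2048-11-16, so that is the next one.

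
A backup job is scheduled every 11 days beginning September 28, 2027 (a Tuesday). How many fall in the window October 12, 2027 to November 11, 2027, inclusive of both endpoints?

3

Occurrences land 11·i days after September 28, 2027 for i = 0, 1, 2, …
October 12, 2027 is 14 days after the start; 14 ÷ 11 = 1 remainder 3; since the remainder is 3, round up to i = 2. First occurrence in the window: #3 on October 20, 2027 (2×11 = 22 days in).
November 11, 2027 is 44 days after the start; 44 ÷ 11 = 4 remainder 0. Last occurrence in the window: #5 on November 11, 2027.
Occurrences #3 through #5: 3 in total.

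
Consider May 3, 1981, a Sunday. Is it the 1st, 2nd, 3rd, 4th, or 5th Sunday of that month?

1st

Day 3 falls in week ⌈3/7⌉ of the month.
Days 1–7 hold the 1st Sunday, 8–14 the 2nd, 15–21 the 3rd, 22–28 the 4th, 29–31 the 5th.
3 is in the range for the 1st.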